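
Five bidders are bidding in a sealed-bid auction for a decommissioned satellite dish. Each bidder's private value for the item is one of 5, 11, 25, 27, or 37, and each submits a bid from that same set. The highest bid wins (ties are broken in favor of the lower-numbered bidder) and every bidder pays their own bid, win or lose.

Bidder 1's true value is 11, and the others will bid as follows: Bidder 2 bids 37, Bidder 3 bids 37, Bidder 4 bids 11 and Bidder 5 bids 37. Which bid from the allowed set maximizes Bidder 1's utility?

Bid 5: loses but pays 5, utility -5.
Bid 11: loses but pays 11, utility -11.
Bid 25: loses but pays 25, utility -25.
Bid 27: loses but pays 27, utility -27.
Bid 37: wins, pays 37, utility 11 - 37 = -26.
The best choice is 5 with utility -5.

5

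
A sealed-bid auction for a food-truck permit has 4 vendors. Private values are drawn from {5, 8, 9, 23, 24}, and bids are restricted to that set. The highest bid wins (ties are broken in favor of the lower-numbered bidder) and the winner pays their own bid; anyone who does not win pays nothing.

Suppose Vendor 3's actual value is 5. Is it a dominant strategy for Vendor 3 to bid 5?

Yes

Check each profile of the others' bids and compare truth against every alternative bid.
Others bid (5, 5, 5): truth gives 0, best alternative gives -3.
Others bid (5, 5, 8): truth gives 0, best alternative gives -3.
Others bid (5, 5, 9): truth gives 0, best alternative gives 0.
Others bid (5, 5, 23): truth gives 0, best alternative gives 0.
Others bid (5, 5, 24): truth gives 0, best alternative gives 0.
Others bid (5, 8, 5): truth gives 0, best alternative gives 0.
(Remaining 119 profiles checked similarly; truth is weakly best in each.)
In every case the truthful bid is at least as good as any alternative, so it is a dominant strategy.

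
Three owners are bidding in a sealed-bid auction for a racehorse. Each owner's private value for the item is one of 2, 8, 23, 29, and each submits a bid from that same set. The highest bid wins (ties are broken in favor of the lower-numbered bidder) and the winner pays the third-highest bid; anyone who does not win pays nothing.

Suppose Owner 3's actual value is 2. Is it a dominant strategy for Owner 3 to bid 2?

Check each profile of the others' bids and compare truth against every alternative bid.
Others bid (2, 2): truth gives 0, best alternative gives 0.
Others bid (2, 8): truth gives 0, best alternative gives 0.
Others bid (2, 23): truth gives 0, best alternative gives 0.
Others bid (2, 29): truth gives 0, best alternative gives 0.
Others bid (8, 2): truth gives 0, best alternative gives 0.
Others bid (8, 8): truth gives 0, best alternative gives 0.
(Remaining 10 profiles checked similarly; truth is weakly best in each.)
In every case the truthful bid is at least as good as any alternative, so it is a dominant strategy.

Yes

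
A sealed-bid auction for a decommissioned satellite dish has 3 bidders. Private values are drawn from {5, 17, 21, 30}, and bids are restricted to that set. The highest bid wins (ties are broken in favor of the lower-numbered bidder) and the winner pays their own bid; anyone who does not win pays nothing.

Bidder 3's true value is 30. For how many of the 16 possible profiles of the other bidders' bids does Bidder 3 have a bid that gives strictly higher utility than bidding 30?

Others bid (5, 5): truth gives 0; bid 17 gives 13 > 0. Violating.
Others bid (5, 17): truth gives 0; bid 21 gives 9 > 0. Violating.
Others bid (17, 5): truth gives 0; bid 21 gives 9 > 0. Violating.
Others bid (17, 17): truth gives 0; bid 21 gives 9 > 0. Violating.
Others bid (5, 21): truth gives 0; no alternative beats it.
Others bid (5, 30): truth gives 0; no alternative beats it.
(Checking all 16 profiles: 4 have a profitable deviation, 12 do not.)

4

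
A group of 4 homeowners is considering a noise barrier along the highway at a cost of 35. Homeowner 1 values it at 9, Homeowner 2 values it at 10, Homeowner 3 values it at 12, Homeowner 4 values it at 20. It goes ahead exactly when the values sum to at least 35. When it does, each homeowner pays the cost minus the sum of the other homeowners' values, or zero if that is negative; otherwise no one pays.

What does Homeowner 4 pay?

4

Total value 51 ≥ cost 35, so the project is built.
The other homeowners' values sum to 31.
Cost minus that sum is 35 - 31 = 4.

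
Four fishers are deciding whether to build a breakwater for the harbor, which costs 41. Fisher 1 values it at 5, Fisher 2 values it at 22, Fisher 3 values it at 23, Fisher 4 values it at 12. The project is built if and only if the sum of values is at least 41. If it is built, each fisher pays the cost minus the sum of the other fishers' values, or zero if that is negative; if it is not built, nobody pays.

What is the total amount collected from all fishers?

3

Total value 62 ≥ cost 41, so it is built.
Fisher 1: others sum to 57; max(0, 41 - 57) = 0.
Fisher 2: others sum to 40; max(0, 41 - 40) = 1.
Fisher 3: others sum to 39; max(0, 41 - 39) = 2.
Fisher 4: others sum to 50; max(0, 41 - 50) = 0.
Total collected = 0 + 1 + 2 + 0 = 3.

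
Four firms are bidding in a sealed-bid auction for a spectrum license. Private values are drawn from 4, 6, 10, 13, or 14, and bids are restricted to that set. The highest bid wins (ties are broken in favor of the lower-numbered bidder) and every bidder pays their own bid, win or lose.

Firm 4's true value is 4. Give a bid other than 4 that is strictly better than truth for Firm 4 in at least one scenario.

Suppose Firm 1 bids 4, Firm 2 bids 4 and Firm 3 bids 4.
Bid 4: loses but pays 4, utility -4.
Bid 6: wins, pays 6, utility 4 - 6 = -2.
So bidding 6 beats truth here (-2 > -4).

6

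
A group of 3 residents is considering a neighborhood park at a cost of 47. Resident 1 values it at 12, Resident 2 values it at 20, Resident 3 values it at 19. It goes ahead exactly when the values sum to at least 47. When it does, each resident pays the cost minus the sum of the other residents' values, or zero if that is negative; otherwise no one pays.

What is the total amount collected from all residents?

Total value 51 ≥ cost 47, so it is built.
Resident 1: others sum to 39; max(0, 47 - 39) = 8.
Resident 2: others sum to 31; max(0, 47 - 31) = 16.
Resident 3: others sum to 32; max(0, 47 - 32) = 15.
Total collected = 8 + 16 + 15 = 39.

39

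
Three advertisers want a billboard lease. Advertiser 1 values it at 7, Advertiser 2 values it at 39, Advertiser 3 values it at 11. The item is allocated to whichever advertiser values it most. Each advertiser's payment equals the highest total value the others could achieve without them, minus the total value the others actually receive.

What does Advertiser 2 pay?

Advertiser 2 has the highest value and receives the item.
Without Advertiser 2, the item would go to the next-highest value, 11, so the others could achieve 11.
With Advertiser 2 present and winning, the others receive nothing, so their total is 0.
Payment = 11 - 0 = 11.

11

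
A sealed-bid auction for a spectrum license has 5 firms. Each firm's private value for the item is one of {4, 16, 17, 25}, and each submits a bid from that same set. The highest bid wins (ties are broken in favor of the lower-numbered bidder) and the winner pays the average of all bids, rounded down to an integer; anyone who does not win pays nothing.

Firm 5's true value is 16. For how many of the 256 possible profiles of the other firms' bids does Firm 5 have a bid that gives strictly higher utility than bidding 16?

60

Others bid (4, 4, 4, 16): truth gives 0; bid 17 gives 7 > 0. Violating.
Others bid (4, 4, 4, 17): truth gives 0; bid 25 gives 6 > 0. Violating.
Others bid (4, 4, 16, 4): truth gives 0; bid 17 gives 7 > 0. Violating.
Others bid (4, 4, 16, 16): truth gives 0; bid 17 gives 5 > 0. Violating.
Others bid (4, 4, 4, 4): truth gives 10; no alternative beats it.
Others bid (4, 4, 4, 25): truth gives 0; no alternative beats it.
(Checking all 256 profiles: 60 have a profitable deviation, 196 do not.)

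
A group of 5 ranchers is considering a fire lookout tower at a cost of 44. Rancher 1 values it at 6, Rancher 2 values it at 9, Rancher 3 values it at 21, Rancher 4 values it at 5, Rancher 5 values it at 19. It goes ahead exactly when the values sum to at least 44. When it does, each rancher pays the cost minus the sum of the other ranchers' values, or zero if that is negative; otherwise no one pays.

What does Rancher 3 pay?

Total value 60 ≥ cost 44, so the project is built.
The other ranchers' values sum to 39.
Cost minus that sum is 44 - 39 = 5.

5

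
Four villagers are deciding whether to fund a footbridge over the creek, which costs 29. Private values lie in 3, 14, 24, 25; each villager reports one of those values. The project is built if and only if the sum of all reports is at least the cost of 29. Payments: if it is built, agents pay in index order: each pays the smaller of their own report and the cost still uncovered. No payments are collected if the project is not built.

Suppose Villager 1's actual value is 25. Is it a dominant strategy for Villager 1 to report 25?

No

Consider the case where Villager 2 reports 3, Villager 3 reports 3 and Villager 4 reports 3.
Truthful report 25: project built, pays 25, utility 25 - 25 = 0.
Report 24 instead: project built, pays 24, utility 25 - 24 = 1.
Since 1 > 0, reporting 24 is strictly better here, so truthful reporting is not dominant.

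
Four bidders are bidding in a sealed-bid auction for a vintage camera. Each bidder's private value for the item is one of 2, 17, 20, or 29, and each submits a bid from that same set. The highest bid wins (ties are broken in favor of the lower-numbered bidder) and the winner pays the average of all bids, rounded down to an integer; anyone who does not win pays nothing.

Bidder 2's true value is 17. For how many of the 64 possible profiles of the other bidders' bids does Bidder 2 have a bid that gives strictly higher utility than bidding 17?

13

Others bid (2, 2, 20): truth gives 0; bid 20 gives 6 > 0. Violating.
Others bid (2, 2, 29): truth gives 0; bid 29 gives 2 > 0. Violating.
Others bid (2, 17, 20): truth gives 0; bid 20 gives 3 > 0. Violating.
Others bid (2, 20, 2): truth gives 0; bid 20 gives 6 > 0. Violating.
Others bid (2, 2, 2): truth gives 12; no alternative beats it.
Others bid (2, 2, 17): truth gives 8; no alternative beats it.
(Checking all 64 profiles: 13 have a profitable deviation, 51 do not.)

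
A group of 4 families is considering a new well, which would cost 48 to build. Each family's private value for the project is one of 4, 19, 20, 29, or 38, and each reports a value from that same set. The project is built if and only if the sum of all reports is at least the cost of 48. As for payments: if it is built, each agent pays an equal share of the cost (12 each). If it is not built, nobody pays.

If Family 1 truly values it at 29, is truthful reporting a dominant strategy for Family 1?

Consider the case where Family 2 reports 4, Family 3 reports 4 and Family 4 reports 4.
Truthful report 29: project not built, utility 0.
Report 38 instead: project built, pays 12, utility 29 - 12 = 17.
Since 17 > 0, reporting 38 is strictly better here, so truthful reporting is not dominant.

No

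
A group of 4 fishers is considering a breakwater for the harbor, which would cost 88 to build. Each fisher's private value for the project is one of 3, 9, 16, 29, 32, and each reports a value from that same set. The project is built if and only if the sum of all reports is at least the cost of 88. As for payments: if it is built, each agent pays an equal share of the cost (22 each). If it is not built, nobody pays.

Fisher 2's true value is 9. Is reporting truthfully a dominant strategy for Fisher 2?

Consider the case where Fisher 1 reports 16, Fisher 3 reports 32 and Fisher 4 reports 32.
Truthful report 9: project built, pays 22, utility 9 - 22 = -13.
Report 3 instead: project not built, utility 0.
Since 0 > -13, reporting 3 is strictly better here, so truthful reporting is not dominant.

No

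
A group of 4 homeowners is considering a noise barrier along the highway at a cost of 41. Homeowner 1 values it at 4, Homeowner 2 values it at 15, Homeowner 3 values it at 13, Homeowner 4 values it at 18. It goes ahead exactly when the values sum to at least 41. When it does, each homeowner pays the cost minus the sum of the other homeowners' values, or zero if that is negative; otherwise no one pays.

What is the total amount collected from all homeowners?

Total value 50 ≥ cost 41, so it is built.
Homeowner 1: others sum to 46; max(0, 41 - 46) = 0.
Homeowner 2: others sum to 35; max(0, 41 - 35) = 6.
Homeowner 3: others sum to 37; max(0, 41 - 37) = 4.
Homeowner 4: others sum to 32; max(0, 41 - 32) = 9.
Total collected = 0 + 6 + 4 + 9 = 19.

19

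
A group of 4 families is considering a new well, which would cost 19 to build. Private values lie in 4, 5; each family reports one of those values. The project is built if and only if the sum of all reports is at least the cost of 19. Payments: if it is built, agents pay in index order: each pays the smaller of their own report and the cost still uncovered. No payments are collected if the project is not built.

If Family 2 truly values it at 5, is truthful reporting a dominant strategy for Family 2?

Consider the case where Family 1 reports 5, Family 3 reports 5 and Family 4 reports 5.
Truthful report 5: project built, pays 5, utility 5 - 5 = 0.
Report 4 instead: project built, pays 4, utility 5 - 4 = 1.
Since 1 > 0, reporting 4 is strictly better here, so truthful reporting is not dominant.

No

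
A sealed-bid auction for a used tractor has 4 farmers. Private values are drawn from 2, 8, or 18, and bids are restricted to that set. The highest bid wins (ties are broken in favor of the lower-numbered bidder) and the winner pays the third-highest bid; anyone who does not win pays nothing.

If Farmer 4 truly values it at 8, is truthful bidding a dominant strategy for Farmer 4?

No

Consider the case where Farmer 1 bids 2, Farmer 2 bids 2 and Farmer 3 bids 8.
Truthful bid 8: loses, pays 0, utility 0.
Bid 18 instead: wins, pays 2, utility 8 - 2 = 6.
Since 6 > 0, bidding 18 is strictly better here, so truthful bidding is not dominant.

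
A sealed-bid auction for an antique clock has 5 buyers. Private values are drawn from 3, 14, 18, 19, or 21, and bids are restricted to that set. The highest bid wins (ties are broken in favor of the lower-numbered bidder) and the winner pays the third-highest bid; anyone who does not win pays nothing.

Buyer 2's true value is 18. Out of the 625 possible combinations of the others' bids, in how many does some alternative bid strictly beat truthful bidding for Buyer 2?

64

Others bid (3, 3, 3, 19): truth gives 0; bid 19 gives 15 > 0. Violating.
Others bid (3, 3, 3, 21): truth gives 0; bid 21 gives 15 > 0. Violating.
Others bid (3, 3, 14, 19): truth gives 0; bid 19 gives 4 > 0. Violating.
Others bid (3, 3, 14, 21): truth gives 0; bid 21 gives 4 > 0. Violating.
Others bid (3, 3, 3, 3): truth gives 15; no alternative beats it.
Others bid (3, 3, 3, 14): truth gives 15; no alternative beats it.
(Checking all 625 profiles: 64 have a profitable deviation, 561 do not.)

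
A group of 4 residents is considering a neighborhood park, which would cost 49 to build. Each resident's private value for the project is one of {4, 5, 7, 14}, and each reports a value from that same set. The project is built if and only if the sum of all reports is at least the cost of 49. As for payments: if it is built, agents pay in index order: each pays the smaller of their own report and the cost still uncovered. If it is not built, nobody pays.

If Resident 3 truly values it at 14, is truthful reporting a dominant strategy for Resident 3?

Consider the case where Resident 1 reports 14, Resident 2 reports 14 and Resident 4 reports 14.
Truthful report 14: project built, pays 14, utility 14 - 14 = 0.
Report 7 instead: project built, pays 7, utility 14 - 7 = 7.
Since 7 > 0, reporting 7 is strictly better here, so truthful reporting is not dominant.

No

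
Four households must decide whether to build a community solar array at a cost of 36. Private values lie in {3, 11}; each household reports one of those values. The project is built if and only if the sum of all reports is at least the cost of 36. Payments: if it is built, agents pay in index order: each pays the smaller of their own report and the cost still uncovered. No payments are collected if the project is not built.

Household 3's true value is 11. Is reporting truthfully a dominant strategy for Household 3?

No

Consider the case where Household 1 reports 11, Household 2 reports 11 and Household 4 reports 11.
Truthful report 11: project built, pays 11, utility 11 - 11 = 0.
Report 3 instead: project built, pays 3, utility 11 - 3 = 8.
Since 8 > 0, reporting 3 is strictly better here, so truthful reporting is not dominant.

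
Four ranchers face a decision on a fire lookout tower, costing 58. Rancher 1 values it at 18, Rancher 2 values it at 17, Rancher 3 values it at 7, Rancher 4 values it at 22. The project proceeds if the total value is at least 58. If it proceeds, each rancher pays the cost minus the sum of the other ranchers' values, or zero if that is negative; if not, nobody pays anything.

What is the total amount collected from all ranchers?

Total value 64 ≥ cost 58, so it is built.
Rancher 1: others sum to 46; max(0, 58 - 46) = 12.
Rancher 2: others sum to 47; max(0, 58 - 47) = 11.
Rancher 3: others sum to 57; max(0, 58 - 57) = 1.
Rancher 4: others sum to 42; max(0, 58 - 42) = 16.
Total collected = 12 + 11 + 1 + 16 = 40.

40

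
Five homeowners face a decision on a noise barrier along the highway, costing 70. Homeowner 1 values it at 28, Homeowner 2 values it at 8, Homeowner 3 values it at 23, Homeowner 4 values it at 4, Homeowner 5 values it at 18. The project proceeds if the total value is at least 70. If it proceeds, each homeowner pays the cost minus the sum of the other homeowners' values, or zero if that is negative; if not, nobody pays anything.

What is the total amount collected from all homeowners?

36

Total value 81 ≥ cost 70, so it is built.
Homeowner 1: others sum to 53; max(0, 70 - 53) = 17.
Homeowner 2: others sum to 73; max(0, 70 - 73) = 0.
Homeowner 3: others sum to 58; max(0, 70 - 58) = 12.
Homeowner 4: others sum to 77; max(0, 70 - 77) = 0.
Homeowner 5: others sum to 63; max(0, 70 - 63) = 7.
Total collected = 17 + 0 + 12 + 0 + 7 = 36.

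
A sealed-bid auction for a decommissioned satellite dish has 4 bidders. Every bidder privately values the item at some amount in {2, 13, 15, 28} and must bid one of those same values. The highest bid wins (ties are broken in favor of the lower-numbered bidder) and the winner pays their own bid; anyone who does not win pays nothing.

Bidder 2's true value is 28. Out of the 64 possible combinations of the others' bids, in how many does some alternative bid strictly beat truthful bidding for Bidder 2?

Others bid (2, 2, 2): truth gives 0; bid 13 gives 15 > 0. Violating.
Others bid (2, 2, 13): truth gives 0; bid 13 gives 15 > 0. Violating.
Others bid (2, 2, 15): truth gives 0; bid 15 gives 13 > 0. Violating.
Others bid (2, 13, 2): truth gives 0; bid 13 gives 15 > 0. Violating.
Others bid (2, 2, 28): truth gives 0; no alternative beats it.
Others bid (2, 13, 28): truth gives 0; no alternative beats it.
(Checking all 64 profiles: 18 have a profitable deviation, 46 do not.)

18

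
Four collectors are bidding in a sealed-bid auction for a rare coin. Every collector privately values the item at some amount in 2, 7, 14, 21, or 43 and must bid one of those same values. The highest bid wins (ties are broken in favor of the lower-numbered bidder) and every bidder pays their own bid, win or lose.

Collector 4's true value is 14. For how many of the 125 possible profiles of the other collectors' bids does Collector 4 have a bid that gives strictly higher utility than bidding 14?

Others bid (2, 2, 2): truth gives 0; bid 7 gives 7 > 0. Violating.
Others bid (2, 2, 14): truth gives -14; bid 2 gives -2 > -14. Violating.
Others bid (2, 2, 21): truth gives -14; bid 2 gives -2 > -14. Violating.
Others bid (2, 2, 43): truth gives -14; bid 2 gives -2 > -14. Violating.
Others bid (2, 2, 7): truth gives 0; no alternative beats it.
Others bid (2, 7, 2): truth gives 0; no alternative beats it.
(Checking all 125 profiles: 118 have a profitable deviation, 7 do not.)

118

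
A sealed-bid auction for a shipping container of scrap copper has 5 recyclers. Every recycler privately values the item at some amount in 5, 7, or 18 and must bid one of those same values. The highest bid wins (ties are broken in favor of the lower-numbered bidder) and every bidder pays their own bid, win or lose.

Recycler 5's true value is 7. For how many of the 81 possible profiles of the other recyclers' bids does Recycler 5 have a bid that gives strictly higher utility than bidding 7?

80

Others bid (5, 5, 5, 7): truth gives -7; bid 5 gives -5 > -7. Violating.
Others bid (5, 5, 5, 18): truth gives -7; bid 5 gives -5 > -7. Violating.
Others bid (5, 5, 7, 5): truth gives -7; bid 5 gives -5 > -7. Violating.
Others bid (5, 5, 7, 7): truth gives -7; bid 5 gives -5 > -7. Violating.
Others bid (5, 5, 5, 5): truth gives 0; no alternative beats it.
(Checking all 81 profiles: 80 have a profitable deviation, 1 does not.)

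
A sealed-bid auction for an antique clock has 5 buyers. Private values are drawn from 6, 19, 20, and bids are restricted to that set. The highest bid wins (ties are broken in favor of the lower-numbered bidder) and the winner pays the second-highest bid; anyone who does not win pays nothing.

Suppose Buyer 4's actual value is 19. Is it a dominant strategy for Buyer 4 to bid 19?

Check each profile of the others' bids and compare truth against every alternative bid.
Others bid (6, 6, 6, 6): truth gives 13, best alternative gives 13.
Others bid (6, 6, 6, 19): truth gives 0, best alternative gives 0.
Others bid (6, 6, 6, 20): truth gives 0, best alternative gives 0.
Others bid (6, 6, 19, 6): truth gives 0, best alternative gives 0.
Others bid (6, 6, 19, 19): truth gives 0, best alternative gives 0.
Others bid (6, 6, 19, 20): truth gives 0, best alternative gives 0.
(Remaining 75 profiles checked similarly; truth is weakly best in each.)
In every case the truthful bid is at least as good as any alternative, so it is a dominant strategy.

Yes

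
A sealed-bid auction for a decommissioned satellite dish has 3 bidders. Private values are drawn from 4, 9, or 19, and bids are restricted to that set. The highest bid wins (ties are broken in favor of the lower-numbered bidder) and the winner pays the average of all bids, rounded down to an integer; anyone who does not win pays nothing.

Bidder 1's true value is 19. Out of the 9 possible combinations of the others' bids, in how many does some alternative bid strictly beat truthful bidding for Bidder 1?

4

Others bid (4, 4): truth gives 10; bid 4 gives 15 > 10. Violating.
Others bid (4, 9): truth gives 9; bid 9 gives 12 > 9. Violating.
Others bid (9, 4): truth gives 9; bid 9 gives 12 > 9. Violating.
Others bid (9, 9): truth gives 7; bid 9 gives 10 > 7. Violating.
Others bid (4, 19): truth gives 5; no alternative beats it.
Others bid (9, 19): truth gives 4; no alternative beats it.
(Checking all 9 profiles: 4 have a profitable deviation, 5 do not.)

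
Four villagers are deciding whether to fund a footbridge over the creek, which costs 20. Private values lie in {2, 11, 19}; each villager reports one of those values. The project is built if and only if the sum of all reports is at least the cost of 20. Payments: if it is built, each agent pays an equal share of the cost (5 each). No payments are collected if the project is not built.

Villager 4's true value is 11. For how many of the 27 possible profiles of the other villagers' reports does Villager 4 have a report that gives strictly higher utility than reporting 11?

1

Others report (2, 2, 2): truth gives 0; report 19 gives 6 > 0. Violating.
Others report (2, 2, 11): truth gives 6; no alternative beats it.
Others report (2, 2, 19): truth gives 6; no alternative beats it.
(Checking all 27 profiles: 1 has a profitable deviation, 26 do not.)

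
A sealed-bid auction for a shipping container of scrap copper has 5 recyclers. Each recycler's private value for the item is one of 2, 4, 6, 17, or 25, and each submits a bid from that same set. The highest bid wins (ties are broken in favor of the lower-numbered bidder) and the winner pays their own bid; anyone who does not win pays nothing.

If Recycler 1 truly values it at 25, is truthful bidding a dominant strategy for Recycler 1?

No

Consider the case where Recycler 2 bids 2, Recycler 3 bids 2, Recycler 4 bids 2 and Recycler 5 bids 2.
Truthful bid 25: wins, pays 25, utility 25 - 25 = 0.
Bid 2 instead: wins, pays 2, utility 25 - 2 = 23.
Since 23 > 0, bidding 2 is strictly better here, so truthful bidding is not dominant.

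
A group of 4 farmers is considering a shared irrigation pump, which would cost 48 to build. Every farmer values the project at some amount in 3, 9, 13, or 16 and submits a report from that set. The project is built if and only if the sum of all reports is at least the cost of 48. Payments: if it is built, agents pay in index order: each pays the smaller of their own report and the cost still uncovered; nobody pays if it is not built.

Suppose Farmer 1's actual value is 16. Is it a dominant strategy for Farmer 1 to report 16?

No

Consider the case where Farmer 2 reports 3, Farmer 3 reports 16 and Farmer 4 reports 16.
Truthful report 16: project built, pays 16, utility 16 - 16 = 0.
Report 13 instead: project built, pays 13, utility 16 - 13 = 3.
Since 3 > 0, reporting 13 is strictly better here, so truthful reporting is not dominant.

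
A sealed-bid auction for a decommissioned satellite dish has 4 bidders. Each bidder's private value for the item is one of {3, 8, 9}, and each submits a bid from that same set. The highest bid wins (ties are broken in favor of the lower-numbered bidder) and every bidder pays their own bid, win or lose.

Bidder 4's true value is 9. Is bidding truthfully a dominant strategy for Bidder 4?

Consider the case where Bidder 1 bids 3, Bidder 2 bids 3 and Bidder 3 bids 3.
Truthful bid 9: wins, pays 9, utility 9 - 9 = 0.
Bid 8 instead: wins, pays 8, utility 9 - 8 = 1.
Since 1 > 0, bidding 8 is strictly better here, so truthful bidding is not dominant.

No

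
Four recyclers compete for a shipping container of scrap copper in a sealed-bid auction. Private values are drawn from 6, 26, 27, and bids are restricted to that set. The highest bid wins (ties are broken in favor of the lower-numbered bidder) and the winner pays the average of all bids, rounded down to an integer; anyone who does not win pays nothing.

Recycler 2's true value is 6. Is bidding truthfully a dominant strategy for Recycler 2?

Yes

Check each profile of the others' bids and compare truth against every alternative bid.
Others bid (6, 26, 26): truth gives 0, best alternative gives -15.
Others bid (6, 6, 26): truth gives 0, best alternative gives -10.
Others bid (6, 26, 6): truth gives 0, best alternative gives -10.
Others bid (6, 6, 6): truth gives 0, best alternative gives -5.
Others bid (6, 6, 27): truth gives 0, best alternative gives 0.
Others bid (6, 26, 27): truth gives 0, best alternative gives 0.
(Remaining 21 profiles checked similarly; truth is weakly best in each.)
In every case the truthful bid is at least as good as any alternative, so it is a dominant strategy.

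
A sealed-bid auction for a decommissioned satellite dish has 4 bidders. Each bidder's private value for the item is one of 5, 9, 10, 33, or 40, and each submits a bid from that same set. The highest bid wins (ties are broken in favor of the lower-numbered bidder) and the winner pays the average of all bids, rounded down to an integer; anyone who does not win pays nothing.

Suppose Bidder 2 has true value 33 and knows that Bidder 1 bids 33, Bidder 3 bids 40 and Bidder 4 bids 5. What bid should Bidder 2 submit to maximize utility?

Bid 5: loses, pays 0, utility 0.
Bid 9: loses, pays 0, utility 0.
Bid 10: loses, pays 0, utility 0.
Bid 33: loses, pays 0, utility 0.
Bid 40: wins, pays 29, utility 33 - 29 = 4.
The best choice is 40 with utility 4.

40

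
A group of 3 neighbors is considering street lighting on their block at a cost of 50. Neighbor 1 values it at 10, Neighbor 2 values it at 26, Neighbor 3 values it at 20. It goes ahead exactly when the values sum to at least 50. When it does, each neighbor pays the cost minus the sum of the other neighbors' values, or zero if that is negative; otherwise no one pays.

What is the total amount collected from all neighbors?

38

Total value 56 ≥ cost 50, so it is built.
Neighbor 1: others sum to 46; max(0, 50 - 46) = 4.
Neighbor 2: others sum to 30; max(0, 50 - 30) = 20.
Neighbor 3: others sum to 36; max(0, 50 - 36) = 14.
Total collected = 4 + 20 + 14 = 38.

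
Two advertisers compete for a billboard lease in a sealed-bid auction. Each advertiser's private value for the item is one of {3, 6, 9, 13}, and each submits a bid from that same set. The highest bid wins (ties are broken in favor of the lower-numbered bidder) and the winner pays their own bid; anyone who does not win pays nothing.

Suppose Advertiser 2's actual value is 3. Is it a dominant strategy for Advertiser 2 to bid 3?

Check each profile of the others' bids and compare truth against every alternative bid.
Others bid (3): truth gives 0, best alternative gives -3.
Others bid (6): truth gives 0, best alternative gives 0.
Others bid (9): truth gives 0, best alternative gives 0.
Others bid (13): truth gives 0, best alternative gives 0.
In every case the truthful bid is at least as good as any alternative, so it is a dominant strategy.

Yes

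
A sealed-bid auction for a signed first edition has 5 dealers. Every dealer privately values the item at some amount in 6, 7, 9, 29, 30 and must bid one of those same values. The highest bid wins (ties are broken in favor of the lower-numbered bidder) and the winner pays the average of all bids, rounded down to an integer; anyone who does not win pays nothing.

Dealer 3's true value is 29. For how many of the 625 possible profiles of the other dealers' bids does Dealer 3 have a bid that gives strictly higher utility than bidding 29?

Others bid (6, 6, 6, 6): truth gives 19; bid 7 gives 23 > 19. Violating.
Others bid (6, 6, 6, 7): truth gives 19; bid 7 gives 23 > 19. Violating.
Others bid (6, 6, 6, 9): truth gives 18; bid 9 gives 22 > 18. Violating.
Others bid (6, 6, 6, 30): truth gives 0; bid 30 gives 14 > 0. Violating.
Others bid (6, 6, 6, 29): truth gives 14; no alternative beats it.
Others bid (6, 6, 7, 29): truth gives 14; no alternative beats it.
(Checking all 625 profiles: 288 have a profitable deviation, 337 do not.)

288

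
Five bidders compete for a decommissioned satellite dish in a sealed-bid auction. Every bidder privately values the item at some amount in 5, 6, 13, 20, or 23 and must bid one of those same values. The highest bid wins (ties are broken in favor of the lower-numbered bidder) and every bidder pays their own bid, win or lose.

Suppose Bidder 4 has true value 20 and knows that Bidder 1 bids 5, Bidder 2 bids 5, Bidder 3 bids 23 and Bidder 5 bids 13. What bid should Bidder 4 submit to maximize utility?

5

Bid 5: loses but pays 5, utility -5.
Bid 6: loses but pays 6, utility -6.
Bid 13: loses but pays 13, utility -13.
Bid 20: loses but pays 20, utility -20.
Bid 23: loses but pays 23, utility -23.
The best choice is 5 with utility -5.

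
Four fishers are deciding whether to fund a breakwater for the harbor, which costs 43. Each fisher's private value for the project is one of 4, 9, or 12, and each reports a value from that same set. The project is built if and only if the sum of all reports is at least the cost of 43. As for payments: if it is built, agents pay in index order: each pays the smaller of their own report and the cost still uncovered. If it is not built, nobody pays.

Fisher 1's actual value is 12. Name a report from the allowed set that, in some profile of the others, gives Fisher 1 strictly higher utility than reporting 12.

Suppose Fisher 2 reports 12, Fisher 3 reports 12 and Fisher 4 reports 12.
Report 12: project built, pays 12, utility 12 - 12 = 0.
Report 9: project built, pays 9, utility 12 - 9 = 3.
So reporting 9 beats truth here (3 > 0).

9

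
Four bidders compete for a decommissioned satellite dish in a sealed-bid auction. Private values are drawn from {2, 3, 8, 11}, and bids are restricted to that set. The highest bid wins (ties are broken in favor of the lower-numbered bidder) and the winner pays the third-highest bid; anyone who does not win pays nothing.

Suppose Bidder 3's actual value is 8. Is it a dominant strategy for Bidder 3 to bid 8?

Consider the case where Bidder 1 bids 2, Bidder 2 bids 2 and Bidder 4 bids 11.
Truthful bid 8: loses, pays 0, utility 0.
Bid 11 instead: wins, pays 2, utility 8 - 2 = 6.
Since 6 > 0, bidding 11 is strictly better here, so truthful bidding is not dominant.

No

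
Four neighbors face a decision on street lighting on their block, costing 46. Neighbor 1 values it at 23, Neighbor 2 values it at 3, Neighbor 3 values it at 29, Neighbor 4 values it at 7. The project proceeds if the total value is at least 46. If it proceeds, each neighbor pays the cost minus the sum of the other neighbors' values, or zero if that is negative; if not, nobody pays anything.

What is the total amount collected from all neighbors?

20

Total value 62 ≥ cost 46, so it is built.
Neighbor 1: others sum to 39; max(0, 46 - 39) = 7.
Neighbor 2: others sum to 59; max(0, 46 - 59) = 0.
Neighbor 3: others sum to 33; max(0, 46 - 33) = 13.
Neighbor 4: others sum to 55; max(0, 46 - 55) = 0.
Total collected = 7 + 0 + 13 + 0 = 20.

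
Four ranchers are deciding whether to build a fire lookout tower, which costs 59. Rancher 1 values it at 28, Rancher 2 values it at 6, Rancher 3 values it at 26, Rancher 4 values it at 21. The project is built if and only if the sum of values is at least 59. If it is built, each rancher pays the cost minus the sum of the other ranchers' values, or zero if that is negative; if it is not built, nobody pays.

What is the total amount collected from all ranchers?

10

Total value 81 ≥ cost 59, so it is built.
Rancher 1: others sum to 53; max(0, 59 - 53) = 6.
Rancher 2: others sum to 75; max(0, 59 - 75) = 0.
Rancher 3: others sum to 55; max(0, 59 - 55) = 4.
Rancher 4: others sum to 60; max(0, 59 - 60) = 0.
Total collected = 6 + 0 + 4 + 0 = 10.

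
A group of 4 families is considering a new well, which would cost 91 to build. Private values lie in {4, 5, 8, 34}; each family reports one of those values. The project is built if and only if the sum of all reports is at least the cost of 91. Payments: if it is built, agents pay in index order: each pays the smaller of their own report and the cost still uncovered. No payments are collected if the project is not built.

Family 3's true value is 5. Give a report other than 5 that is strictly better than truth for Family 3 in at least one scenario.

Suppose Family 1 reports 34, Family 2 reports 34 and Family 4 reports 34.
Report 5: project built, pays 5, utility 5 - 5 = 0.
Report 4: project built, pays 4, utility 5 - 4 = 1.
So reporting 4 beats truth here (1 > 0).

4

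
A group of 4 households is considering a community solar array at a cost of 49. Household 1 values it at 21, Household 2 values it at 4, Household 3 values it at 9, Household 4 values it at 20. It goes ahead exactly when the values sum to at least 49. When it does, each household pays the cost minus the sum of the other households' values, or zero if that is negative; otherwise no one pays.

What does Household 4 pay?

Total value 54 ≥ cost 49, so the project is built.
The other households' values sum to 34.
Cost minus that sum is 49 - 34 = 15.

15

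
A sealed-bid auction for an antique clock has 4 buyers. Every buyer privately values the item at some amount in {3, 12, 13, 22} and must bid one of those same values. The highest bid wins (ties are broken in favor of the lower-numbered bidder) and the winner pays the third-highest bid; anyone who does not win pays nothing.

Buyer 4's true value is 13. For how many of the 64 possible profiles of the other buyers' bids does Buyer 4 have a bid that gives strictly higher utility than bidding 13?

12

Others bid (3, 3, 13): truth gives 0; bid 22 gives 10 > 0. Violating.
Others bid (3, 12, 13): truth gives 0; bid 22 gives 1 > 0. Violating.
Others bid (3, 13, 3): truth gives 0; bid 22 gives 10 > 0. Violating.
Others bid (3, 13, 12): truth gives 0; bid 22 gives 1 > 0. Violating.
Others bid (3, 3, 3): truth gives 10; no alternative beats it.
Others bid (3, 3, 12): truth gives 10; no alternative beats it.
(Checking all 64 profiles: 12 have a profitable deviation, 52 do not.)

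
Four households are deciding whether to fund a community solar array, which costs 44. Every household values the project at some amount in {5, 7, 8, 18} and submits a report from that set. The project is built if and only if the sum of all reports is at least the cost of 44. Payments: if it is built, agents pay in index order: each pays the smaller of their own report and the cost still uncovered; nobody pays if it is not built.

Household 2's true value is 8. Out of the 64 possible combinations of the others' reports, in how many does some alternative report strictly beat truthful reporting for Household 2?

10

Others report (5, 18, 18): truth gives 0; report 5 gives 3 > 0. Violating.
Others report (7, 18, 18): truth gives 0; report 5 gives 3 > 0. Violating.
Others report (8, 18, 18): truth gives 0; report 5 gives 3 > 0. Violating.
Others report (18, 5, 18): truth gives 0; report 5 gives 3 > 0. Violating.
Others report (5, 5, 5): truth gives 0; no alternative beats it.
Others report (5, 5, 7): truth gives 0; no alternative beats it.
(Checking all 64 profiles: 10 have a profitable deviation, 54 do not.)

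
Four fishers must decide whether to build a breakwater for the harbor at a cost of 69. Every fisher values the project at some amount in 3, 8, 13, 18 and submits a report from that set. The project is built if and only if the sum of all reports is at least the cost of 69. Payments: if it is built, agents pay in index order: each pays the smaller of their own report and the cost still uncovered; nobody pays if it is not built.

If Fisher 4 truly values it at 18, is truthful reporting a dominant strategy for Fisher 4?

Yes

Check each profile of the others' reports and compare truth against every alternative report.
Others report (18, 18, 18): truth gives 3, best alternative gives 0.
Others report (3, 3, 3): truth gives 0, best alternative gives 0.
Others report (3, 3, 8): truth gives 0, best alternative gives 0.
Others report (3, 3, 13): truth gives 0, best alternative gives 0.
Others report (3, 3, 18): truth gives 0, best alternative gives 0.
Others report (3, 8, 3): truth gives 0, best alternative gives 0.
(Remaining 58 profiles checked similarly; truth is weakly best in each.)
In every case the truthful report is at least as good as any alternative, so it is a dominant strategy.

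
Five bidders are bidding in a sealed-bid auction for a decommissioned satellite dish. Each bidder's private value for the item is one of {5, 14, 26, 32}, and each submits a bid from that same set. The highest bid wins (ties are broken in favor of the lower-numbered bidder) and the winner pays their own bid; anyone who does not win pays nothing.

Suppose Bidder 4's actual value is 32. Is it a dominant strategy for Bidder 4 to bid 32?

Consider the case where Bidder 1 bids 5, Bidder 2 bids 5, Bidder 3 bids 5 and Bidder 5 bids 5.
Truthful bid 32: wins, pays 32, utility 32 - 32 = 0.
Bid 14 instead: wins, pays 14, utility 32 - 14 = 18.
Since 18 > 0, bidding 14 is strictly better here, so truthful bidding is not dominant.

No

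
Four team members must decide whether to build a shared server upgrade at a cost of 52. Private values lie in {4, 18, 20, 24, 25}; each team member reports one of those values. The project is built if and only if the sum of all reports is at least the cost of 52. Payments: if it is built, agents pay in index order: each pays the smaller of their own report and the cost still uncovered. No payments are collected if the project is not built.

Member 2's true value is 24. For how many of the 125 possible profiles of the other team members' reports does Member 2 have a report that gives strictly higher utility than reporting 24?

118

Others report (4, 4, 24): truth gives 0; report 20 gives 4 > 0. Violating.
Others report (4, 4, 25): truth gives 0; report 20 gives 4 > 0. Violating.
Others report (4, 18, 18): truth gives 0; report 18 gives 6 > 0. Violating.
Others report (4, 18, 20): truth gives 0; report 18 gives 6 > 0. Violating.
Others report (4, 4, 4): truth gives 0; no alternative beats it.
Others report (4, 4, 18): truth gives 0; no alternative beats it.
(Checking all 125 profiles: 118 have a profitable deviation, 7 do not.)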